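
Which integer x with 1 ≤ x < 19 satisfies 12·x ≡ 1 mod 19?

12·8 = 96 = 5·19 + 1, so 12⁻¹ ≡ 8 (mod 19).

8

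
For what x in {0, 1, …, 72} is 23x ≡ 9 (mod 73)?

23⁻¹ ≡ 54 (mod 73) because 23·54 = 1242 = 17·73 + 1.
So x ≡ 54·9 = 486 ≡ 48 (mod 73).

48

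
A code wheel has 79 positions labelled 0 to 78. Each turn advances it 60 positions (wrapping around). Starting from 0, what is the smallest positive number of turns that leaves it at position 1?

79 = 1·60 + 19
60 = 3·19 + 3
19 = 6·3 + 1
3 = 3·1 + 0
Back-substituting gives 60·54 ≡ 1 (mod 79).

54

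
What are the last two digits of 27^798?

69

Successive squares of 27 mod 100: 27^1≡27, 27^2≡29, 27^4≡41, 27^8≡81, 27^16≡61, 27^32≡21, 27^64≡41, 27^128≡81, 27^256≡61, 27^512≡21.
Since 798 = 2 + 4 + 8 + 16 + 256 + 512 in binary, 27^798 ≡ 29·41·81·61·61·21 ≡ 69 (mod 100).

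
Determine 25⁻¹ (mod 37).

3

25·3 = 75 = 2·37 + 1, so 25⁻¹ ≡ 3 (mod 37).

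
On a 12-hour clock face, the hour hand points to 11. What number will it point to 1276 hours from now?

3

1276 = 106·12 + 4, so 1276 mod 12 = 4.
11 + 4 → 3 on a 12-hour dial.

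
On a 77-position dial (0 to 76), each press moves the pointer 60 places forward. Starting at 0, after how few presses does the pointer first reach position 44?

11

The inverse of 60 mod 77 is 9 (since 60·9 = 540 ≡ 1).
Multiplying both sides by 9: x ≡ 9·44 = 396 ≡ 11 (mod 77).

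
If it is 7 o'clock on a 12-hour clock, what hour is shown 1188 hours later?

1188 mod 12 = 0 (since 99·12 = 1188).
7 + 0 → 7 on a 12-hour dial.

7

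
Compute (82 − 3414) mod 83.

71

Dividing 3414 by 83 gives quotient 41 and remainder 11.
(82 − 11) mod 83 = 71.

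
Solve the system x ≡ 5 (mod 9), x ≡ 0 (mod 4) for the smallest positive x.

32

Since 4·7 ≡ 1 (mod 9), take x = 0 + 4·((5−0)·7 mod 9) = 0 + 4·8 = 32.
Check: 32 mod 9 = 5, 32 mod 4 = 0.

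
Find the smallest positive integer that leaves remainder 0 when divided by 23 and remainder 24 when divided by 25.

x ≡ 0 (mod 23) gives x ∈ {0, 23, 46, 69, 92, 115, 138, 161, …}.
The first of these with x mod 25 = 24 is 299.

299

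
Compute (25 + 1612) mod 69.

1612 mod 69 = 25 (since 23·69 = 1587).
(25 + 25) mod 69 = 50.

50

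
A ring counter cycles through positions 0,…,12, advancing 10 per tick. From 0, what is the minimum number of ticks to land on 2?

8

The inverse of 10 mod 13 is 4 (since 10·4 = 40 ≡ 1).
So x ≡ 4·2 = 8 ≡ 8 (mod 13).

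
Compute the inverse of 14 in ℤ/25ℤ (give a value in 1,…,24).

14·9 = 126 = 5·25 + 1, so 14⁻¹ ≡ 9 (mod 25).

9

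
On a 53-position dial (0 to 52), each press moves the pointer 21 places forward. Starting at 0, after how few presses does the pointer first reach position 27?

24

The inverse of 21 mod 53 is 48 (since 21·48 = 1008 ≡ 1).
Multiplying both sides by 48: x ≡ 48·27 = 1296 ≡ 24 (mod 53).
Check: 21·24 = 504 = 9·53 + 27.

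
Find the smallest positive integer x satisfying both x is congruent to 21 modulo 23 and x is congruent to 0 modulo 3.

Since 3·8 ≡ 1 (mod 23), take x = 0 + 3·((21−0)·8 mod 23) = 0 + 3·7 = 21.
Check: 21 mod 23 = 21, 21 mod 3 = 0.

21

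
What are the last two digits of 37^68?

21

Square-and-reduce mod 100: 37^1≡37, 37^2≡69, 37^4≡61, 37^8≡21, 37^16≡41, 37^32≡81, 37^64≡61.
68 = 4 + 64, so 37^68 ≡ 61·61 ≡ 21 (mod 100).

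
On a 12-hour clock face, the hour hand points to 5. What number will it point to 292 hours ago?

1

292 − 24·12 = 4, so 292 ≡ 4 (mod 12).
5 − 4 → 1 on a 12-hour dial.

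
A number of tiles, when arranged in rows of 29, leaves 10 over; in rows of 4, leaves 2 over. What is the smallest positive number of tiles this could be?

10

Since 4·22 ≡ 1 (mod 29), take x = 2 + 4·((10−2)·22 mod 29) = 2 + 4·2 = 10.
Check: 10 mod 29 = 10, 10 mod 4 = 2.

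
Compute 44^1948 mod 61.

42

By repeated squaring mod 61: 44^1≡44, 44^2≡45, 44^4≡12, 44^8≡22, 44^16≡57, 44^32≡16, 44^64≡12, 44^128≡22, 44^256≡57, 44^512≡16, 44^1024≡12.
Since 1948 = 4 + 8 + 16 + 128 + 256 + 512 + 1024 in binary, 44^1948 ≡ 12·22·57·22·57·16·12 ≡ 42 (mod 61).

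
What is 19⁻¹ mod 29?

29 = 1·19 + 10
19 = 1·10 + 9
10 = 1·9 + 1
9 = 9·1 + 0
Back-substituting gives 19·26 ≡ 1 (mod 29).

26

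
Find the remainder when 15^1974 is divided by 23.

16

Successive squares of 15 mod 23: 15^1≡15, 15^2≡18, 15^4≡2, 15^8≡4, 15^16≡16, 15^32≡3, 15^64≡9, 15^128≡12, 15^256≡6, 15^512≡13, 15^1024≡8.
1974 = 2 + 4 + 16 + 32 + 128 + 256 + 512 + 1024, so 15^1974 ≡ 18·2·16·3·12·6·13·8 ≡ 16 (mod 23).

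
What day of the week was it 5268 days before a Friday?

5268 = 752·7 + 4, so 5268 mod 7 = 4.
Friday − 4 days → Monday.

Monday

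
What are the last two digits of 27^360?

By repeated squaring mod 100: 27^1≡27, 27^2≡29, 27^4≡41, 27^8≡81, 27^16≡61, 27^32≡21, 27^64≡41, 27^128≡81, 27^256≡61.
360 = 8 + 32 + 64 + 256, so 27^360 ≡ 81·21·41·61 ≡ 1 (mod 100).

01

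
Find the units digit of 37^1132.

The units digit of 37^n cycles with period 4: 7, 9, 3, 1, …
1132 leaves remainder 0 on division by 4, so 37^1132 ends in 1.

1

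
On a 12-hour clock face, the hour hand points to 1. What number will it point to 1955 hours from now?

12

Dividing 1955 by 12 gives quotient 162 and remainder 11.
1 + 11 → 12 on a 12-hour dial.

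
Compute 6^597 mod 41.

15

Successive squares of 6 mod 41: 6^1≡6, 6^2≡36, 6^4≡25, 6^8≡10, 6^16≡18, 6^32≡37, 6^64≡16, 6^128≡10, 6^256≡18, 6^512≡37.
597 = 1 + 4 + 16 + 64 + 512, so 6^597 ≡ 6·25·18·16·37 ≡ 15 (mod 41).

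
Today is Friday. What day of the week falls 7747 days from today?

Dividing 7747 by 7 gives quotient 1106 and remainder 5.
Friday + 5 days → Wednesday.

Wednesday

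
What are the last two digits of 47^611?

By repeated squaring mod 100: 47^1≡47, 47^2≡9, 47^4≡81, 47^8≡61, 47^16≡21, 47^32≡41, 47^64≡81, 47^128≡61, 47^256≡21, 47^512≡41.
611 = 1 + 2 + 32 + 64 + 512, so 47^611 ≡ 47·9·41·81·41 ≡ 3 (mod 100).

03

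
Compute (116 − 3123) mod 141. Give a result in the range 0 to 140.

95

3123 mod 141 = 21 (since 22·141 = 3102).
(116 − 21) mod 141 = 95.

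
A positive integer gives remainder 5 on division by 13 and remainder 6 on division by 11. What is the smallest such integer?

83

x ≡ 6 (mod 11) gives x ∈ {6, 17, 28, 39, 50, 61, 72, 83}.
The first of these with x mod 13 = 5 is 83.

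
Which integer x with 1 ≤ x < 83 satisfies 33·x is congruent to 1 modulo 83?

78

33·78 = 2574 = 31·83 + 1, so 33⁻¹ ≡ 78 (mod 83).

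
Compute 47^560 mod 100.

Square-and-reduce mod 100: 47^1≡47, 47^2≡9, 47^4≡81, 47^8≡61, 47^16≡21, 47^32≡41, 47^64≡81, 47^128≡61, 47^256≡21, 47^512≡41.
560 = 16 + 32 + 512, so 47^560 ≡ 21·41·41 ≡ 1 (mod 100).

1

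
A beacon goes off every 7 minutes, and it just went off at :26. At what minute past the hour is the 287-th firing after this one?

55

287·7 = 2009.
Dividing 2009 by 60 gives quotient 33 and remainder 29.
(26 + 29) mod 60 = 55.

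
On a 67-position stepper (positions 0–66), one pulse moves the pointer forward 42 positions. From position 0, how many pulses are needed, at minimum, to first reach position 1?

67 = 1·42 + 25
42 = 1·25 + 17
25 = 1·17 + 8
17 = 2·8 + 1
8 = 8·1 + 0
Back-substituting gives 42·8 ≡ 1 (mod 67).

8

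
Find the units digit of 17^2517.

7

Last digits of 7^n: 7, 9, 3, 1 (period 4).
2517 leaves remainder 1 on division by 4, so 17^2517 ends in 7.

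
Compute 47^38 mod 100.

89

Successive squares of 47 mod 100: 47^1≡47, 47^2≡9, 47^4≡81, 47^8≡61, 47^16≡21, 47^32≡41.
Since 38 = 2 + 4 + 32 in binary, 47^38 ≡ 9·81·41 ≡ 89 (mod 100).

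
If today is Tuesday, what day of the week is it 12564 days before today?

12564 mod 7 = 6 (since 1794·7 = 12558).
Tuesday − 6 days → Wednesday.

Wednesday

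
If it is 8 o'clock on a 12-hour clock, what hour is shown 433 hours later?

433 mod 12 = 1 (since 36·12 = 432).
8 + 1 → 9 on a 12-hour dial.

9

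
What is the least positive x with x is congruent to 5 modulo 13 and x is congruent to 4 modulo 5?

44

Since 5·8 ≡ 1 (mod 13), take x = 4 + 5·((5−4)·8 mod 13) = 4 + 5·8 = 44.
Check: 44 mod 13 = 5, 44 mod 5 = 4.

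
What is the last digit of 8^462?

The units digit of 8^n cycles with period 4: 8, 4, 2, 6, …
462 leaves remainder 2 on division by 4, so 8^462 ends in 4.

4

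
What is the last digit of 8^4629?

8

The units digit of 8^n cycles with period 4: 8, 4, 2, 6, …
4629 leaves remainder 1 on division by 4, so 8^4629 ends in 8.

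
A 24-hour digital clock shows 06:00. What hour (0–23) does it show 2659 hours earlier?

11

2659 mod 24 = 19 (since 110·24 = 2640).
(6 − 19) mod 24 = 11.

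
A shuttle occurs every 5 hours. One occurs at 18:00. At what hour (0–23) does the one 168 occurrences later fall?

168·5 = 840.
Dividing 840 by 24 gives quotient 35 and remainder 0.
(18 + 0) mod 24 = 18.

18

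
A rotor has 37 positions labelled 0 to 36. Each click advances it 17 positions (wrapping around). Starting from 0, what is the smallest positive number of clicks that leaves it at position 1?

24

17·24 = 408 = 11·37 + 1, so 17⁻¹ ≡ 24 (mod 37).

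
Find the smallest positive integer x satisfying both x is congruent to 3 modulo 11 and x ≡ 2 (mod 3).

x ≡ 2 (mod 3) gives x ∈ {2, 5, 8, 11, 14}.
The first of these with x mod 11 = 3 is 14.

14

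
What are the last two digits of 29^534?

81

Successive squares of 29 mod 100: 29^1≡29, 29^2≡41, 29^4≡81, 29^8≡61, 29^16≡21, 29^32≡41, 29^64≡81, 29^128≡61, 29^256≡21, 29^512≡41.
Since 534 = 2 + 4 + 16 + 512 in binary, 29^534 ≡ 41·81·21·41 ≡ 81 (mod 100).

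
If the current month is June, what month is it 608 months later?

Dividing 608 by 12 gives quotient 50 and remainder 8.
June + 8 months → February.

February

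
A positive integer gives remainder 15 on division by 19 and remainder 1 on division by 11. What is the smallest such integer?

Since 11·7 ≡ 1 (mod 19), take x = 1 + 11·((15−1)·7 mod 19) = 1 + 11·3 = 34.
Check: 34 mod 19 = 15, 34 mod 11 = 1.

34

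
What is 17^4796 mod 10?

Powers of 7 mod 10 repeat with period 4: 7, 9, 3, 1.
4796 leaves remainder 0 on division by 4, so 17^4796 ends in 1.

1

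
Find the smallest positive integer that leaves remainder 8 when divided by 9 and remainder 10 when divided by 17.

Since 17·8 ≡ 1 (mod 9), take x = 10 + 17·((8−10)·8 mod 9) = 10 + 17·2 = 44.
Check: 44 mod 9 = 8, 44 mod 17 = 10.

44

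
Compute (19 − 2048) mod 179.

Dividing 2048 by 179 gives quotient 11 and remainder 79.
(19 − 79) mod 179 = 119.

119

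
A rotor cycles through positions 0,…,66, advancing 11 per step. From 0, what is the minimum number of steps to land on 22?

The inverse of 11 mod 67 is 61 (since 11·61 = 671 ≡ 1).
So x ≡ 61·22 = 1342 ≡ 2 (mod 67).

2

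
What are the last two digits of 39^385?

Successive squares of 39 mod 100: 39^1≡39, 39^2≡21, 39^4≡41, 39^8≡81, 39^16≡61, 39^32≡21, 39^64≡41, 39^128≡81, 39^256≡61.
Since 385 = 1 + 128 + 256 in binary, 39^385 ≡ 39·81·61 ≡ 99 (mod 100).

99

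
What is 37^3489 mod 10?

Powers of 7 mod 10 repeat with period 4: 7, 9, 3, 1.
3489 mod 4 = 1, so the last digit matches 7^1 = 7.

7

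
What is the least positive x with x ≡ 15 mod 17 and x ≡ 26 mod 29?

x ≡ 15 (mod 17) gives x ∈ {15, 32, 49, 66, 83, 100, 117, 134, …}.
The first of these with x mod 29 = 26 is 287.

287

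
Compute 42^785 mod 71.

By repeated squaring mod 71: 42^1≡42, 42^2≡60, 42^4≡50, 42^8≡15, 42^16≡12, 42^32≡2, 42^64≡4, 42^128≡16, 42^256≡43, 42^512≡3.
785 = 1 + 16 + 256 + 512, so 42^785 ≡ 42·12·43·3 ≡ 51 (mod 71).

51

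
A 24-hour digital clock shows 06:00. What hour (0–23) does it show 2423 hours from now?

5

2423 − 100·24 = 23, so 2423 ≡ 23 (mod 24).
(6 + 23) mod 24 = 5.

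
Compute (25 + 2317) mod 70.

32

2317 = 33·70 + 7, so 2317 mod 70 = 7.
(25 + 7) mod 70 = 32.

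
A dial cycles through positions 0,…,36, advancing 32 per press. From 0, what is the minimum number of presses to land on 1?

The inverse of 32 mod 37 is 22 (since 32·22 = 704 ≡ 1).
So x ≡ 22·1 = 22 ≡ 22 (mod 37).

22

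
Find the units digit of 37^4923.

Powers of 7 mod 10 repeat with period 4: 7, 9, 3, 1.
4923 mod 4 = 3, so the last digit matches 7^3 = 3.

3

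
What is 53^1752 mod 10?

1

Last digits of 3^n: 3, 9, 7, 1 (period 4).
1752 mod 4 = 0, so the last digit matches 3^4 = 1.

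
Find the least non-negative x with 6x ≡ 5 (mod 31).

6

The inverse of 6 mod 31 is 26 (since 6·26 = 156 ≡ 1).
So x ≡ 26·5 = 130 ≡ 6 (mod 31).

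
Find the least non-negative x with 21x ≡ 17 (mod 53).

21⁻¹ ≡ 48 (mod 53) because 21·48 = 1008 = 19·53 + 1.
Multiplying both sides by 48: x ≡ 48·17 = 816 ≡ 21 (mod 53).

21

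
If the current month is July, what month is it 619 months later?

February

619 = 51·12 + 7, so 619 mod 12 = 7.
July + 7 months → February.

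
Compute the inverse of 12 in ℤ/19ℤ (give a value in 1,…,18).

8

12·8 = 96 = 5·19 + 1, so 12⁻¹ ≡ 8 (mod 19).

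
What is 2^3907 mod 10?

Last digits of 2^n: 2, 4, 8, 6 (period 4).
3907 leaves remainder 3 on division by 4, so 2^3907 ends in 8.

8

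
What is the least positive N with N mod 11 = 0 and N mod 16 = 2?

x ≡ 0 (mod 11) gives x ∈ {0, 11, 22, 33, 44, 55, 66}.
The first of these with x mod 16 = 2 is 66.

66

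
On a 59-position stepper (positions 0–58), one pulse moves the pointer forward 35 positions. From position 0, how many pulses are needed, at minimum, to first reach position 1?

27

59 = 1·35 + 24
35 = 1·24 + 11
24 = 2·11 + 2
11 = 5·2 + 1
2 = 2·1 + 0
Back-substituting gives 35·27 ≡ 1 (mod 59).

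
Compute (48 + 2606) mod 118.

Dividing 2606 by 118 gives quotient 22 and remainder 10.
(48 + 10) mod 118 = 58.

58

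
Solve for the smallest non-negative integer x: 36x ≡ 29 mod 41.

27

The inverse of 36 mod 41 is 8 (since 36·8 = 288 ≡ 1).
Multiplying both sides by 8: x ≡ 8·29 = 232 ≡ 27 (mod 41).
Check: 36·27 = 972 = 23·41 + 29.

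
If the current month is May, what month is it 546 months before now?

November

546 mod 12 = 6 (since 45·12 = 540).
May − 6 months → November.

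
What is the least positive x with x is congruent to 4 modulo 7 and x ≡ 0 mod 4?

4

x ≡ 0 (mod 4) gives x ∈ {0, 4}.
The first of these with x mod 7 = 4 is 4.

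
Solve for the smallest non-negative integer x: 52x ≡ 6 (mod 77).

9

The inverse of 52 mod 77 is 40 (since 52·40 = 2080 ≡ 1).
Multiplying both sides by 40: x ≡ 40·6 = 240 ≡ 9 (mod 77).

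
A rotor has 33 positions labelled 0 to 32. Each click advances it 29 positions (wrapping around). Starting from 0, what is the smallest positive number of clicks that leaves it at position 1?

29·8 = 232 = 7·33 + 1, so 29⁻¹ ≡ 8 (mod 33).

8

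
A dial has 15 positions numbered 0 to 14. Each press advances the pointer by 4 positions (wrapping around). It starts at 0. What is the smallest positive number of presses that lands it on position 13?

7

The inverse of 4 mod 15 is 4 (since 4·4 = 16 ≡ 1).
Multiplying both sides by 4: x ≡ 4·13 = 52 ≡ 7 (mod 15).
Check: 4·7 = 28 = 1·15 + 13.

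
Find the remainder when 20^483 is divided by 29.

By repeated squaring mod 29: 20^1≡20, 20^2≡23, 20^4≡7, 20^8≡20, 20^16≡23, 20^32≡7, 20^64≡20, 20^128≡23, 20^256≡7.
Since 483 = 1 + 2 + 32 + 64 + 128 + 256 in binary, 20^483 ≡ 20·23·7·20·23·7 ≡ 1 (mod 29).

1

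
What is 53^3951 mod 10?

7

Powers of 3 mod 10 repeat with period 4: 3, 9, 7, 1.
3951 mod 4 = 3, so the last digit matches 3^3 = 7.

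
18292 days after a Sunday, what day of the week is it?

18292 − 2613·7 = 1, so 18292 ≡ 1 (mod 7).
Sunday + 1 day → Monday.

Monday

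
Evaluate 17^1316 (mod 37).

By repeated squaring mod 37: 17^1≡17, 17^2≡30, 17^4≡12, 17^8≡33, 17^16≡16, 17^32≡34, 17^64≡9, 17^128≡7, 17^256≡12, 17^512≡33, 17^1024≡16.
1316 = 4 + 32 + 256 + 1024, so 17^1316 ≡ 12·34·12·16 ≡ 7 (mod 37).

7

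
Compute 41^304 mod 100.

Successive squares of 41 mod 100: 41^1≡41, 41^2≡81, 41^4≡61, 41^8≡21, 41^16≡41, 41^32≡81, 41^64≡61, 41^128≡21, 41^256≡41.
Since 304 = 16 + 32 + 256 in binary, 41^304 ≡ 41·81·41 ≡ 61 (mod 100).

61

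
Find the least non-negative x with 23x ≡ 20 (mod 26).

2

The inverse of 23 mod 26 is 17 (since 23·17 = 391 ≡ 1).
So x ≡ 17·20 = 340 ≡ 2 (mod 26).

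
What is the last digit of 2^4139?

The units digit of 2^n cycles with period 4: 2, 4, 8, 6, …
4139 mod 4 = 3, so the last digit matches 2^3 = 8.

8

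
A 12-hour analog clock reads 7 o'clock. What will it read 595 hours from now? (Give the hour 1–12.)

2

595 = 49·12 + 7, so 595 mod 12 = 7.
7 + 7 → 2 on a 12-hour dial.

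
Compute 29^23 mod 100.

By repeated squaring mod 100: 29^1≡29, 29^2≡41, 29^4≡81, 29^8≡61, 29^16≡21.
Since 23 = 1 + 2 + 4 + 16 in binary, 29^23 ≡ 29·41·81·21 ≡ 89 (mod 100).

89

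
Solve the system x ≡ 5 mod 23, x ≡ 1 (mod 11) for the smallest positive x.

Since 11·21 ≡ 1 (mod 23), take x = 1 + 11·((5−1)·21 mod 23) = 1 + 11·15 = 166.
Check: 166 mod 23 = 5, 166 mod 11 = 1.

166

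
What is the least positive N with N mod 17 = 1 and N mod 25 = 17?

392

x ≡ 1 (mod 17) gives x ∈ {1, 18, 35, 52, 69, 86, 103, 120, …}.
The first of these with x mod 25 = 17 is 392.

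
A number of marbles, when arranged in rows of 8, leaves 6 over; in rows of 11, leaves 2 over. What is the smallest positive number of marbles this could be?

46

Since 11·3 ≡ 1 (mod 8), take x = 2 + 11·((6−2)·3 mod 8) = 2 + 11·4 = 46.
Check: 46 mod 8 = 6, 46 mod 11 = 2.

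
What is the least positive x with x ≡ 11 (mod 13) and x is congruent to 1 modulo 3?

Since 3·9 ≡ 1 (mod 13), take x = 1 + 3·((11−1)·9 mod 13) = 1 + 3·12 = 37.
Check: 37 mod 13 = 11, 37 mod 3 = 1.

37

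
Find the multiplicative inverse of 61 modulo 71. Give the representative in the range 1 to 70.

7

71 = 1·61 + 10
61 = 6·10 + 1
10 = 10·1 + 0
Back-substituting gives 61·7 ≡ 1 (mod 71).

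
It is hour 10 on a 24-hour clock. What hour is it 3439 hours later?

17

Dividing 3439 by 24 gives quotient 143 and remainder 7.
(10 + 7) mod 24 = 17.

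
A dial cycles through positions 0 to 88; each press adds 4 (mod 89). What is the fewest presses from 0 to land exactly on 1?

4·67 = 268 = 3·89 + 1, so 4⁻¹ ≡ 67 (mod 89).

67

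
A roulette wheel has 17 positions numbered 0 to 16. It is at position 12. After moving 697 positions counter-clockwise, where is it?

12

697 = 41·17 + 0, so 697 mod 17 = 0.
(12 − 0) mod 17 = 12.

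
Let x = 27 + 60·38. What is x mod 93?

60·38 = 2280.
2280 = 24·93 + 48, so 2280 mod 93 = 48.
(27 + 48) mod 93 = 75.

75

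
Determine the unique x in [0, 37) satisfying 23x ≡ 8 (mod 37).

The inverse of 23 mod 37 is 29 (since 23·29 = 667 ≡ 1).
Multiplying both sides by 29: x ≡ 29·8 = 232 ≡ 10 (mod 37).

10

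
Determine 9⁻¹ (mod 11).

5

9·5 = 45 = 4·11 + 1, so 9⁻¹ ≡ 5 (mod 11).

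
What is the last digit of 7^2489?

Last digits of 7^n: 7, 9, 3, 1 (period 4).
2489 mod 4 = 1, so the last digit matches 7^1 = 7.

7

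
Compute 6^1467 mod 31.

Successive squares of 6 mod 31: 6^1≡6, 6^2≡5, 6^4≡25, 6^8≡5, 6^16≡25, 6^32≡5, 6^64≡25, 6^128≡5, 6^256≡25, 6^512≡5, 6^1024≡25.
Since 1467 = 1 + 2 + 8 + 16 + 32 + 128 + 256 + 1024 in binary, 6^1467 ≡ 6·5·5·25·5·5·25·25 ≡ 30 (mod 31).

30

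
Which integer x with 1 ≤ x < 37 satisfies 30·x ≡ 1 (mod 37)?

37 = 1·30 + 7
30 = 4·7 + 2
7 = 3·2 + 1
2 = 2·1 + 0
Back-substituting gives 30·21 ≡ 1 (mod 37).

21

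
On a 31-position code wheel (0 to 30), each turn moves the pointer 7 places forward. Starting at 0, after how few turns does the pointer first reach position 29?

13

7⁻¹ ≡ 9 (mod 31) because 7·9 = 63 = 2·31 + 1.
So x ≡ 9·29 = 261 ≡ 13 (mod 31).
Check: 7·13 = 91 = 2·31 + 29.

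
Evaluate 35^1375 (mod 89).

12

Square-and-reduce mod 89: 35^1≡35, 35^2≡68, 35^4≡85, 35^8≡16, 35^16≡78, 35^32≡32, 35^64≡45, 35^128≡67, 35^256≡39, 35^512≡8, 35^1024≡64.
Since 1375 = 1 + 2 + 4 + 8 + 16 + 64 + 256 + 1024 in binary, 35^1375 ≡ 35·68·85·16·78·45·39·64 ≡ 12 (mod 89).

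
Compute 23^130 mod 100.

By repeated squaring mod 100: 23^1≡23, 23^2≡29, 23^4≡41, 23^8≡81, 23^16≡61, 23^32≡21, 23^64≡41, 23^128≡81.
130 = 2 + 128, so 23^130 ≡ 29·81 ≡ 49 (mod 100).

49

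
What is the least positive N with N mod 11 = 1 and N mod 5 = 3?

x ≡ 3 (mod 5) gives x ∈ {3, 8, 13, 18, 23}.
The first of these with x mod 11 = 1 is 23.

23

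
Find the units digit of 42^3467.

8

The units digit of 42^n cycles with period 4: 2, 4, 8, 6, …
3467 leaves remainder 3 on division by 4, so 42^3467 ends in 8.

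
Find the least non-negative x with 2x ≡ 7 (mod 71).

The inverse of 2 mod 71 is 36 (since 2·36 = 72 ≡ 1).
So x ≡ 36·7 = 252 ≡ 39 (mod 71).

39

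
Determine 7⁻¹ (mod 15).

13

7·13 = 91 = 6·15 + 1, so 7⁻¹ ≡ 13 (mod 15).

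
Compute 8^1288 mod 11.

Square-and-reduce mod 11: 8^1≡8, 8^2≡9, 8^4≡4, 8^8≡5, 8^16≡3, 8^32≡9, 8^64≡4, 8^128≡5, 8^256≡3, 8^512≡9, 8^1024≡4.
1288 = 8 + 256 + 1024, so 8^1288 ≡ 5·3·4 ≡ 5 (mod 11).

5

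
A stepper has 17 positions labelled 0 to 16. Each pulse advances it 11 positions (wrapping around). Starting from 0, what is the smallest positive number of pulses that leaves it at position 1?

14

17 = 1·11 + 6
11 = 1·6 + 5
6 = 1·5 + 1
5 = 5·1 + 0
Back-substituting gives 11·14 ≡ 1 (mod 17).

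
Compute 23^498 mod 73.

9

Successive squares of 23 mod 73: 23^1≡23, 23^2≡18, 23^4≡32, 23^8≡2, 23^16≡4, 23^32≡16, 23^64≡37, 23^128≡55, 23^256≡32.
498 = 2 + 16 + 32 + 64 + 128 + 256, so 23^498 ≡ 18·4·16·37·55·32 ≡ 9 (mod 73).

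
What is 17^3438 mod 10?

9

Powers of 7 mod 10 repeat with period 4: 7, 9, 3, 1.
3438 leaves remainder 2 on division by 4, so 17^3438 ends in 9.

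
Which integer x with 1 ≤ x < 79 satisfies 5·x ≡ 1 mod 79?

16

5·16 = 80 = 1·79 + 1, so 5⁻¹ ≡ 16 (mod 79).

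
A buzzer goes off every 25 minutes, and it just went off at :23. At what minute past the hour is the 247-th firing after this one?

18

247·25 = 6175.
6175 − 102·60 = 55, so 6175 ≡ 55 (mod 60).
(23 + 55) mod 60 = 18.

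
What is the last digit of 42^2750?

Powers of 2 mod 10 repeat with period 4: 2, 4, 8, 6.
2750 mod 4 = 2, so the last digit matches 2^2 = 4.

4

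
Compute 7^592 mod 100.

By repeated squaring mod 100: 7^1≡7, 7^2≡49, 7^4≡1, 7^8≡1, 7^16≡1, 7^32≡1, 7^64≡1, 7^128≡1, 7^256≡1, 7^512≡1.
Since 592 = 16 + 64 + 512 in binary, 7^592 ≡ 1·1·1 ≡ 1 (mod 100).

1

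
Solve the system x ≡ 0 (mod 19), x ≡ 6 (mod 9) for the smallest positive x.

Since 9·17 ≡ 1 (mod 19), take x = 6 + 9·((0−6)·17 mod 19) = 6 + 9·12 = 114.
Check: 114 mod 19 = 0, 114 mod 9 = 6.

114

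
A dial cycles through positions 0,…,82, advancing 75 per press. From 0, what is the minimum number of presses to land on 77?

63

The inverse of 75 mod 83 is 31 (since 75·31 = 2325 ≡ 1).
Multiplying both sides by 31: x ≡ 31·77 = 2387 ≡ 63 (mod 83).
Check: 75·63 = 4725 = 56·83 + 77.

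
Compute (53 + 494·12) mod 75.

494·12 = 5928.
Dividing 5928 by 75 gives quotient 79 and remainder 3.
(53 + 3) mod 75 = 56.

56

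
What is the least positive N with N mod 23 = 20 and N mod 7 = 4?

x ≡ 4 (mod 7) gives x ∈ {4, 11, 18, 25, 32, 39, 46, 53, …}.
The first of these with x mod 23 = 20 is 158.

158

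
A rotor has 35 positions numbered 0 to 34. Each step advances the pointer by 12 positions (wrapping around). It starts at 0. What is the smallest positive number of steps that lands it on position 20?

25

12⁻¹ ≡ 3 (mod 35) because 12·3 = 36 = 1·35 + 1.
Multiplying both sides by 3: x ≡ 3·20 = 60 ≡ 25 (mod 35).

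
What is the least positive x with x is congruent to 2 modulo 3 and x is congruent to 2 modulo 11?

x ≡ 2 (mod 3) gives x ∈ {2}.
The first of these with x mod 11 = 2 is 2.

2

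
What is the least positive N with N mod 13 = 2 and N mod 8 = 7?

15

x ≡ 7 (mod 8) gives x ∈ {7, 15}.
The first of these with x mod 13 = 2 is 15.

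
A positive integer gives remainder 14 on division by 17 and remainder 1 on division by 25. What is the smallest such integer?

201

Since 25·15 ≡ 1 (mod 17), take x = 1 + 25·((14−1)·15 mod 17) = 1 + 25·8 = 201.
Check: 201 mod 17 = 14, 201 mod 25 = 1.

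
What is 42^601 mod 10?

2

The units digit of 42^n cycles with period 4: 2, 4, 8, 6, …
601 mod 4 = 1, so the last digit matches 2^1 = 2.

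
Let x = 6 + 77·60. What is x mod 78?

77·60 = 4620.
4620 = 59·78 + 18, so 4620 mod 78 = 18.
(6 + 18) mod 78 = 24.

24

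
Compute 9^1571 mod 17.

Square-and-reduce mod 17: 9^1≡9, 9^2≡13, 9^4≡16, 9^8≡1, 9^16≡1, 9^32≡1, 9^64≡1, 9^128≡1, 9^256≡1, 9^512≡1, 9^1024≡1.
1571 = 1 + 2 + 32 + 512 + 1024, so 9^1571 ≡ 9·13·1·1·1 ≡ 15 (mod 17).

15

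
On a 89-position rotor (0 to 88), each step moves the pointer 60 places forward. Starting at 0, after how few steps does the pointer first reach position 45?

23

60⁻¹ ≡ 46 (mod 89) because 60·46 = 2760 = 31·89 + 1.
So x ≡ 46·45 = 2070 ≡ 23 (mod 89).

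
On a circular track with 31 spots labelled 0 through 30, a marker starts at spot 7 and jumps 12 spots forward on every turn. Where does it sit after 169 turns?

169·12 = 2028.
2028 = 65·31 + 13, so 2028 mod 31 = 13.
(7 + 13) mod 31 = 20.

20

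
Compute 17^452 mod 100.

61

Successive squares of 17 mod 100: 17^1≡17, 17^2≡89, 17^4≡21, 17^8≡41, 17^16≡81, 17^32≡61, 17^64≡21, 17^128≡41, 17^256≡81.
452 = 4 + 64 + 128 + 256, so 17^452 ≡ 21·21·41·81 ≡ 61 (mod 100).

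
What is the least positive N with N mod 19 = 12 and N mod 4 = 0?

x ≡ 0 (mod 4) gives x ∈ {0, 4, 8, 12}.
The first of these with x mod 19 = 12 is 12.

12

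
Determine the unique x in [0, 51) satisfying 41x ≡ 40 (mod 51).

41⁻¹ ≡ 5 (mod 51) because 41·5 = 205 = 4·51 + 1.
So x ≡ 5·40 = 200 ≡ 47 (mod 51).

47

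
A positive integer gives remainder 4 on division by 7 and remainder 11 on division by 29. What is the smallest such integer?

Since 29·1 ≡ 1 (mod 7), take x = 11 + 29·((4−11)·1 mod 7) = 11 + 29·0 = 11.
Check: 11 mod 7 = 4, 11 mod 29 = 11.

11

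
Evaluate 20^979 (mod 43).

Square-and-reduce mod 43: 20^1≡20, 20^2≡13, 20^4≡40, 20^8≡9, 20^16≡38, 20^32≡25, 20^64≡23, 20^128≡13, 20^256≡40, 20^512≡9.
979 = 1 + 2 + 16 + 64 + 128 + 256 + 512, so 20^979 ≡ 20·13·38·23·13·40·9 ≡ 19 (mod 43).

19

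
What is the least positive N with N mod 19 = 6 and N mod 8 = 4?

x ≡ 4 (mod 8) gives x ∈ {4, 12, 20, 28, 36, 44}.
The first of these with x mod 19 = 6 is 44.

44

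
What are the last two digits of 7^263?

43

Square-and-reduce mod 100: 7^1≡7, 7^2≡49, 7^4≡1, 7^8≡1, 7^16≡1, 7^32≡1, 7^64≡1, 7^128≡1, 7^256≡1.
Since 263 = 1 + 2 + 4 + 256 in binary, 7^263 ≡ 7·49·1·1 ≡ 43 (mod 100).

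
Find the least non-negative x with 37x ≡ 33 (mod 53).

37⁻¹ ≡ 43 (mod 53) because 37·43 = 1591 = 30·53 + 1.
Multiplying both sides by 43: x ≡ 43·33 = 1419 ≡ 41 (mod 53).
Check: 37·41 = 1517 = 28·53 + 33.

41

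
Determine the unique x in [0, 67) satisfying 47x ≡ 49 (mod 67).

The inverse of 47 mod 67 is 10 (since 47·10 = 470 ≡ 1).
So x ≡ 10·49 = 490 ≡ 21 (mod 67).
Check: 47·21 = 987 = 14·67 + 49.

21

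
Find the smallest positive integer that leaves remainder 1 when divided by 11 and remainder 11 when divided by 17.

45

Since 17·2 ≡ 1 (mod 11), take x = 11 + 17·((1−11)·2 mod 11) = 11 + 17·2 = 45.
Check: 45 mod 11 = 1, 45 mod 17 = 11.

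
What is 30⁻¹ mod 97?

30·55 = 1650 = 17·97 + 1, so 30⁻¹ ≡ 55 (mod 97).

55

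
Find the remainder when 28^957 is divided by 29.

Square-and-reduce mod 29: 28^1≡28, 28^2≡1, 28^4≡1, 28^8≡1, 28^16≡1, 28^32≡1, 28^64≡1, 28^128≡1, 28^256≡1, 28^512≡1.
Since 957 = 1 + 4 + 8 + 16 + 32 + 128 + 256 + 512 in binary, 28^957 ≡ 28·1·1·1·1·1·1·1 ≡ 28 (mod 29).

28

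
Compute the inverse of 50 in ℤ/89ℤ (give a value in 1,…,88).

73

50·73 = 3650 = 41·89 + 1, so 50⁻¹ ≡ 73 (mod 89).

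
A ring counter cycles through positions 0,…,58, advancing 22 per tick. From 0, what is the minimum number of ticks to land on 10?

38

The inverse of 22 mod 59 is 51 (since 22·51 = 1122 ≡ 1).
So x ≡ 51·10 = 510 ≡ 38 (mod 59).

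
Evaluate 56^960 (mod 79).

By repeated squaring mod 79: 56^1≡56, 56^2≡55, 56^4≡23, 56^8≡55, 56^16≡23, 56^32≡55, 56^64≡23, 56^128≡55, 56^256≡23, 56^512≡55.
960 = 64 + 128 + 256 + 512, so 56^960 ≡ 23·55·23·55 ≡ 1 (mod 79).

1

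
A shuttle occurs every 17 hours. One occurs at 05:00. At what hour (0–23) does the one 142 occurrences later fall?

19

142·17 = 2414.
2414 − 100·24 = 14, so 2414 ≡ 14 (mod 24).
(5 + 14) mod 24 = 19.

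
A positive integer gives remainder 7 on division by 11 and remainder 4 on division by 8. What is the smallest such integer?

x ≡ 4 (mod 8) gives x ∈ {4, 12, 20, 28, 36, 44, 52, 60, …}.
The first of these with x mod 11 = 7 is 84.

84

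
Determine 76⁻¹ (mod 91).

6

91 = 1·76 + 15
76 = 5·15 + 1
15 = 15·1 + 0
Back-substituting gives 76·6 ≡ 1 (mod 91).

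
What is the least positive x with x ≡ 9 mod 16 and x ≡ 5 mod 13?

x ≡ 5 (mod 13) gives x ∈ {5, 18, 31, 44, 57}.
The first of these with x mod 16 = 9 is 57.

57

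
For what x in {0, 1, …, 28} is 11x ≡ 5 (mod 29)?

The inverse of 11 mod 29 is 8 (since 11·8 = 88 ≡ 1).
So x ≡ 8·5 = 40 ≡ 11 (mod 29).
Check: 11·11 = 121 = 4·29 + 5.

11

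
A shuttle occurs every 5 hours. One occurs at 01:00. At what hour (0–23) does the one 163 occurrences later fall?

0

163·5 = 815.
815 mod 24 = 23 (since 33·24 = 792).
(1 + 23) mod 24 = 0.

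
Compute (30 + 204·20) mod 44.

18

204·20 = 4080.
4080 mod 44 = 32 (since 92·44 = 4048).
(30 + 32) mod 44 = 18.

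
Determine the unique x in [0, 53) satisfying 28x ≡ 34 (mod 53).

The inverse of 28 mod 53 is 36 (since 28·36 = 1008 ≡ 1).
Multiplying both sides by 36: x ≡ 36·34 = 1224 ≡ 5 (mod 53).
Check: 28·5 = 140 = 2·53 + 34.

5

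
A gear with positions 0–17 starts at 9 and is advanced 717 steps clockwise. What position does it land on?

6

Dividing 717 by 18 gives quotient 39 and remainder 15.
(9 + 15) mod 18 = 6.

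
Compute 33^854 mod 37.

9

By repeated squaring mod 37: 33^1≡33, 33^2≡16, 33^4≡34, 33^8≡9, 33^16≡7, 33^32≡12, 33^64≡33, 33^128≡16, 33^256≡34, 33^512≡9.
854 = 2 + 4 + 16 + 64 + 256 + 512, so 33^854 ≡ 16·34·7·33·34·9 ≡ 9 (mod 37).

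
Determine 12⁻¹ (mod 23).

12·2 = 24 = 1·23 + 1, so 12⁻¹ ≡ 2 (mod 23).

2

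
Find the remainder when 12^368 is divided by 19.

11

Successive squares of 12 mod 19: 12^1≡12, 12^2≡11, 12^4≡7, 12^8≡11, 12^16≡7, 12^32≡11, 12^64≡7, 12^128≡11, 12^256≡7.
Since 368 = 16 + 32 + 64 + 256 in binary, 12^368 ≡ 7·11·7·7 ≡ 11 (mod 19).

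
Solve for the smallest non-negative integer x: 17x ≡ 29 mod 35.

12

The inverse of 17 mod 35 is 33 (since 17·33 = 561 ≡ 1).
So x ≡ 33·29 = 957 ≡ 12 (mod 35).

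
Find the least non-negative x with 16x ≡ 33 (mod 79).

16⁻¹ ≡ 5 (mod 79) because 16·5 = 80 = 1·79 + 1.
Multiplying both sides by 5: x ≡ 5·33 = 165 ≡ 7 (mod 79).
Check: 16·7 = 112 = 1·79 + 33.

7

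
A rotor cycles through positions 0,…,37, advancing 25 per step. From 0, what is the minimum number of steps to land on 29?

27

25⁻¹ ≡ 35 (mod 38) because 25·35 = 875 = 23·38 + 1.
Multiplying both sides by 35: x ≡ 35·29 = 1015 ≡ 27 (mod 38).
Check: 25·27 = 675 = 17·38 + 29.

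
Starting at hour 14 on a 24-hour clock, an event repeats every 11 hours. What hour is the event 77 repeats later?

77·11 = 847.
847 = 35·24 + 7, so 847 mod 24 = 7.
(14 + 7) mod 24 = 21.

21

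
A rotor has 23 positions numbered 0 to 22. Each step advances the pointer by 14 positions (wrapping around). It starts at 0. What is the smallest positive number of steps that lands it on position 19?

3

14⁻¹ ≡ 5 (mod 23) because 14·5 = 70 = 3·23 + 1.
So x ≡ 5·19 = 95 ≡ 3 (mod 23).
Check: 14·3 = 42 = 1·23 + 19.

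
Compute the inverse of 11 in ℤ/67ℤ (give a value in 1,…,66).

61

67 = 6·11 + 1
11 = 11·1 + 0
Back-substituting gives 11·61 ≡ 1 (mod 67).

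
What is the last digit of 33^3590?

9

The units digit of 33^n cycles with period 4: 3, 9, 7, 1, …
3590 mod 4 = 2, so the last digit matches 3^2 = 9.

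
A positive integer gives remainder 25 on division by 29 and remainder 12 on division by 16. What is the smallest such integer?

460

x ≡ 12 (mod 16) gives x ∈ {12, 28, 44, 60, 76, 92, 108, 124, …}.
The first of these with x mod 29 = 25 is 460.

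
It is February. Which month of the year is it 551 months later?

January

551 − 45·12 = 11, so 551 ≡ 11 (mod 12).
February + 11 months → January.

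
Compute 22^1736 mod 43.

1

Successive squares of 22 mod 43: 22^1≡22, 22^2≡11, 22^4≡35, 22^8≡21, 22^16≡11, 22^32≡35, 22^64≡21, 22^128≡11, 22^256≡35, 22^512≡21, 22^1024≡11.
1736 = 8 + 64 + 128 + 512 + 1024, so 22^1736 ≡ 21·21·11·21·11 ≡ 1 (mod 43).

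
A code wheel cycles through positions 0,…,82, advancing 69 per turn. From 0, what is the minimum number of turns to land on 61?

49

69⁻¹ ≡ 77 (mod 83) because 69·77 = 5313 = 64·83 + 1.
So x ≡ 77·61 = 4697 ≡ 49 (mod 83).
Check: 69·49 = 3381 = 40·83 + 61.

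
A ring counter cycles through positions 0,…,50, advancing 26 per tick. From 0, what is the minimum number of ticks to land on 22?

26⁻¹ ≡ 2 (mod 51) because 26·2 = 52 = 1·51 + 1.
So x ≡ 2·22 = 44 ≡ 44 (mod 51).
Check: 26·44 = 1144 = 22·51 + 22.

44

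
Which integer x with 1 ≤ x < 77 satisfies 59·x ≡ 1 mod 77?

77 = 1·59 + 18
59 = 3·18 + 5
18 = 3·5 + 3
5 = 1·3 + 2
3 = 1·2 + 1
2 = 2·1 + 0
Back-substituting gives 59·47 ≡ 1 (mod 77).

47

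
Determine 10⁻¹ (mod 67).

67 = 6·10 + 7
10 = 1·7 + 3
7 = 2·3 + 1
3 = 3·1 + 0
Back-substituting gives 10·47 ≡ 1 (mod 67).

47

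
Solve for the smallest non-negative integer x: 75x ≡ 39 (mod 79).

The inverse of 75 mod 79 is 59 (since 75·59 = 4425 ≡ 1).
Multiplying both sides by 59: x ≡ 59·39 = 2301 ≡ 10 (mod 79).
Check: 75·10 = 750 = 9·79 + 39.

10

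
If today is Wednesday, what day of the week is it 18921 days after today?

18921 mod 7 = 0 (since 2703·7 = 18921).
Wednesday + 0 days → Wednesday.

Wednesday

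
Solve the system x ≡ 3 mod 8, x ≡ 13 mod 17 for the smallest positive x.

x ≡ 3 (mod 8) gives x ∈ {3, 11, 19, 27, 35, 43, 51, 59, …}.
The first of these with x mod 17 = 13 is 115.

115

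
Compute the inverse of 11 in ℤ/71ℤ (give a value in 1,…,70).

11·13 = 143 = 2·71 + 1, so 11⁻¹ ≡ 13 (mod 71).

13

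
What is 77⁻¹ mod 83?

77·69 = 5313 = 64·83 + 1, so 77⁻¹ ≡ 69 (mod 83).

69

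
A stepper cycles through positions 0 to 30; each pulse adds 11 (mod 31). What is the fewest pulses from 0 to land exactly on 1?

31 = 2·11 + 9
11 = 1·9 + 2
9 = 4·2 + 1
2 = 2·1 + 0
Back-substituting gives 11·17 ≡ 1 (mod 31).

17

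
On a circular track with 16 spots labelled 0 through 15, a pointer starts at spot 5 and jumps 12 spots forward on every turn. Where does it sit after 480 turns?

5

480·12 = 5760.
Dividing 5760 by 16 gives quotient 360 and remainder 0.
(5 + 0) mod 16 = 5.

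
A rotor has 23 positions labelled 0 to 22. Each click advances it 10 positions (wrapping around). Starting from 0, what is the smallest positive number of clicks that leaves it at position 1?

7

23 = 2·10 + 3
10 = 3·3 + 1
3 = 3·1 + 0
Back-substituting gives 10·7 ≡ 1 (mod 23).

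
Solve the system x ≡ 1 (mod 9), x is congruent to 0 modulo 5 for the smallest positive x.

10

x ≡ 0 (mod 5) gives x ∈ {0, 5, 10}.
The first of these with x mod 9 = 1 is 10.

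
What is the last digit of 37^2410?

Last digits of 7^n: 7, 9, 3, 1 (period 4).
2410 mod 4 = 2, so the last digit matches 7^2 = 9.

9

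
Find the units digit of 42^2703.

Powers of 2 mod 10 repeat with period 4: 2, 4, 8, 6.
2703 leaves remainder 3 on division by 4, so 42^2703 ends in 8.

8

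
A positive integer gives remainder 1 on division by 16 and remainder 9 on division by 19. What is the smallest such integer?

x ≡ 1 (mod 16) gives x ∈ {1, 17, 33, 49, 65, 81, 97, 113, …}.
The first of these with x mod 19 = 9 is 161.

161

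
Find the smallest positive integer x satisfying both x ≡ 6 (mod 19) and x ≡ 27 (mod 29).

462

x ≡ 6 (mod 19) gives x ∈ {6, 25, 44, 63, 82, 101, 120, 139, …}.
The first of these with x mod 29 = 27 is 462.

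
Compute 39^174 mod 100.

Successive squares of 39 mod 100: 39^1≡39, 39^2≡21, 39^4≡41, 39^8≡81, 39^16≡61, 39^32≡21, 39^64≡41, 39^128≡81.
174 = 2 + 4 + 8 + 32 + 128, so 39^174 ≡ 21·41·81·21·81 ≡ 41 (mod 100).

41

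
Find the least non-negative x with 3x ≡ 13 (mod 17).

10

The inverse of 3 mod 17 is 6 (since 3·6 = 18 ≡ 1).
So x ≡ 6·13 = 78 ≡ 10 (mod 17).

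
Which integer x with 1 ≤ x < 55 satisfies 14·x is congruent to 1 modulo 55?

4

55 = 3·14 + 13
14 = 1·13 + 1
13 = 13·1 + 0
Back-substituting gives 14·4 ≡ 1 (mod 55).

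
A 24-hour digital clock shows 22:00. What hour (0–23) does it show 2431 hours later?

2431 = 101·24 + 7, so 2431 mod 24 = 7.
(22 + 7) mod 24 = 5.

5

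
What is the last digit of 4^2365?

4

Last digits of 4^n: 4, 6 (period 2).
2365 leaves remainder 1 on division by 2, so 4^2365 ends in 4.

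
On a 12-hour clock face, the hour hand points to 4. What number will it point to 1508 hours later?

12

1508 = 125·12 + 8, so 1508 mod 12 = 8.
4 + 8 → 12 on a 12-hour dial.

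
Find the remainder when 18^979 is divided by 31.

10

Square-and-reduce mod 31: 18^1≡18, 18^2≡14, 18^4≡10, 18^8≡7, 18^16≡18, 18^32≡14, 18^64≡10, 18^128≡7, 18^256≡18, 18^512≡14.
Since 979 = 1 + 2 + 16 + 64 + 128 + 256 + 512 in binary, 18^979 ≡ 18·14·18·10·7·18·14 ≡ 10 (mod 31).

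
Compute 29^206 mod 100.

21

By repeated squaring mod 100: 29^1≡29, 29^2≡41, 29^4≡81, 29^8≡61, 29^16≡21, 29^32≡41, 29^64≡81, 29^128≡61.
Since 206 = 2 + 4 + 8 + 64 + 128 in binary, 29^206 ≡ 41·81·61·81·61 ≡ 21 (mod 100).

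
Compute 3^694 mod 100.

Successive squares of 3 mod 100: 3^1≡3, 3^2≡9, 3^4≡81, 3^8≡61, 3^16≡21, 3^32≡41, 3^64≡81, 3^128≡61, 3^256≡21, 3^512≡41.
Since 694 = 2 + 4 + 16 + 32 + 128 + 512 in binary, 3^694 ≡ 9·81·21·41·61·41 ≡ 69 (mod 100).

69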